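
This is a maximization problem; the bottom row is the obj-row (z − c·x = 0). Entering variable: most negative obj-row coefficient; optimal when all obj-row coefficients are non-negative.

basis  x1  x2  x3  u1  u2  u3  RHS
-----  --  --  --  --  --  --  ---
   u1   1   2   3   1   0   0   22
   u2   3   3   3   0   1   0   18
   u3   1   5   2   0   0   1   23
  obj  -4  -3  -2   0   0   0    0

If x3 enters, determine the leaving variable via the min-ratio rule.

u2

Column x3 entries and ratios — u1: 22/3 = 22/3; u2: 18/3 = 6; u3: 23/2 = 23/2.
Smallest ratio is 6 in the row of u2, so u2 leaves.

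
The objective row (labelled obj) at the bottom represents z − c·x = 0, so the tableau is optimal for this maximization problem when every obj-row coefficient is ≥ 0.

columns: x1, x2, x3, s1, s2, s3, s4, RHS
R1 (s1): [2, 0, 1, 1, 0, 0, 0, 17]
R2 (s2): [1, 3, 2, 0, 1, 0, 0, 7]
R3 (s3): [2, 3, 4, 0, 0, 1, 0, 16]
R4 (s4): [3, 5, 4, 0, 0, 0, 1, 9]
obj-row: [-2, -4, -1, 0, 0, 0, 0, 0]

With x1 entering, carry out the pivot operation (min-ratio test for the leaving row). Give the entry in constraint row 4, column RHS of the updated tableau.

Ratio test on column x1 — row 1: 17/2 = 17/2; row 2: 7/1 = 7; row 3: 16/2 = 8; row 4: 9/3 = 3. Minimum is 3 at row 4 (s4 leaves); pivot element 3.
Divide row 4 by 3; eliminate column x1 from the other rows.
In the new row 4, the RHS entry is the old entry divided by the pivot: 9/3 = 3.

3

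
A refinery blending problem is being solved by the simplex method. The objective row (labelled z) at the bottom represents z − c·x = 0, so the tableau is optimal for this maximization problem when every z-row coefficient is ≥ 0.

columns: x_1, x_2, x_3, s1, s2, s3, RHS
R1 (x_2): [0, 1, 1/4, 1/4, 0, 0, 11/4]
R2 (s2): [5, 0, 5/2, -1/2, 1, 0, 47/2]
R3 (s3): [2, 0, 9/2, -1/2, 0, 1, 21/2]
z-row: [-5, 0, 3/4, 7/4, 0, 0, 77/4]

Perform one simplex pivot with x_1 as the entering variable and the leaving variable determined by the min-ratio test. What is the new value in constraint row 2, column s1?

Ratio test on column x_1 — row 1: entry 0 ≤ 0; row 2: (47/2)/5 = 47/10; row 3: (21/2)/2 = 21/4. Minimum is 47/10 at row 2 (s2 leaves); pivot element 5.
Divide row 2 by 5; eliminate column x_1 from the other rows.
In the new row 2, the s1 entry is the old entry divided by the pivot: (-1/2)/5 = -1/10.

-1/10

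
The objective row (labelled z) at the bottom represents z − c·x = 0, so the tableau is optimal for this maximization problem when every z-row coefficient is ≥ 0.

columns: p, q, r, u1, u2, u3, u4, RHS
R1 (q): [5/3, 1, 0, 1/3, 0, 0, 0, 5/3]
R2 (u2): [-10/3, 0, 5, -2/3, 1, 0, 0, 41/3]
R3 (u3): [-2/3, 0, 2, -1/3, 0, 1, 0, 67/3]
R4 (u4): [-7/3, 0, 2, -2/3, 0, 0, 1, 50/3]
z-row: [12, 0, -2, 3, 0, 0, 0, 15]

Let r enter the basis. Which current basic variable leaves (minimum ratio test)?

u2

Column r entries and ratios — q: 0 ≤ 0, skip; u2: (41/3)/5 = 41/15; u3: (67/3)/2 = 67/6; u4: (50/3)/2 = 25/3.
Smallest ratio is 41/15 in the row of u2, so u2 leaves.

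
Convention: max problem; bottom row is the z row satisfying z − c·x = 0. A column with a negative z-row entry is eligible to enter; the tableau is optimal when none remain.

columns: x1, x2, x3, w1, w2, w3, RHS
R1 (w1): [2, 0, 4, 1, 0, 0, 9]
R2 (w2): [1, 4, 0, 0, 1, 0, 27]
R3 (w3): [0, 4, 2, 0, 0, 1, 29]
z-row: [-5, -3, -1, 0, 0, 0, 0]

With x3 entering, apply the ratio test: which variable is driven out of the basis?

Column x3 entries and ratios — w1: 9/4 = 9/4; w2: 0 ≤ 0, skip; w3: 29/2 = 29/2.
Smallest ratio is 9/4 in the row of w1, so w1 leaves.

w1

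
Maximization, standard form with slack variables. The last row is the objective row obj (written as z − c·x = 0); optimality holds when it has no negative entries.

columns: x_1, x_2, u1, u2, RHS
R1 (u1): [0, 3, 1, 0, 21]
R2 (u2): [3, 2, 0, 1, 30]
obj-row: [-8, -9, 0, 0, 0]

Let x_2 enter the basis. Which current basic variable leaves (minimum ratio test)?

u1

Column x_2 entries and ratios — u1: 21/3 = 7; u2: 30/2 = 15.
Smallest ratio is 7 in the row of u1, so u1 leaves.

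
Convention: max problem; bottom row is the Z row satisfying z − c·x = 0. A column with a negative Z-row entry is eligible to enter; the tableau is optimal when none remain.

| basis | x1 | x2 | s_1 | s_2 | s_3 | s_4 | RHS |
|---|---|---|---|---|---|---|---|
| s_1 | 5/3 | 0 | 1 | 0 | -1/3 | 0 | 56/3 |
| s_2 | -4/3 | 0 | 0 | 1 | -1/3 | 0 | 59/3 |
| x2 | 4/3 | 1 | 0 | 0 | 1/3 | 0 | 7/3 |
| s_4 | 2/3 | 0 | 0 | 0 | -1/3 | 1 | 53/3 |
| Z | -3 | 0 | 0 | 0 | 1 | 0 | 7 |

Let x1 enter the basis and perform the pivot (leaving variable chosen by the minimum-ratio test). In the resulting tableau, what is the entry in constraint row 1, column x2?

-5/4

Ratio test on column x1 — row 1: (56/3)/(5/3) = 56/5; row 2: entry -4/3 ≤ 0; row 3: (7/3)/(4/3) = 7/4; row 4: (53/3)/(2/3) = 53/2. Minimum is 7/4 at row 3 (x2 leaves); pivot element 4/3.
Divide row 3 by 4/3; eliminate column x1 from the other rows.
Row 1 update in column x2: 0 − (5/3)·(3/4) = -5/4.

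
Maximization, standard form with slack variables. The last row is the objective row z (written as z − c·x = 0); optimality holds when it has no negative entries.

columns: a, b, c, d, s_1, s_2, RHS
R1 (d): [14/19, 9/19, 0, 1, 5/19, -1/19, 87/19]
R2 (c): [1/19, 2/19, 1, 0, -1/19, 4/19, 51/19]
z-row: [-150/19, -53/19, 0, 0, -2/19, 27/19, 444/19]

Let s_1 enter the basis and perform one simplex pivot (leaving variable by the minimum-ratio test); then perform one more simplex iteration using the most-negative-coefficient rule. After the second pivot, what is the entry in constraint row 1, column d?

Ratio test on column s_1 — row 1: (87/19)/(5/19) = 87/5; row 2: entry -1/19 ≤ 0. Minimum is 87/5 at row 1 (d leaves); pivot element 5/19.
Divide row 1 by 5/19; eliminate column s_1 from the other rows.
Second iteration: most negative z-row entry is -38/5 in column a, so a enters.
Ratio test on column a — row 1: (87/5)/(14/5) = 87/14; row 2: (18/5)/(1/5) = 18. Minimum is 87/14 at row 1 (s_1 leaves); pivot element 14/5.
Divide row 1 by 14/5; eliminate column a from the other rows.
After both pivots, the entry at constraint row 1, column d is 19/14.

19/14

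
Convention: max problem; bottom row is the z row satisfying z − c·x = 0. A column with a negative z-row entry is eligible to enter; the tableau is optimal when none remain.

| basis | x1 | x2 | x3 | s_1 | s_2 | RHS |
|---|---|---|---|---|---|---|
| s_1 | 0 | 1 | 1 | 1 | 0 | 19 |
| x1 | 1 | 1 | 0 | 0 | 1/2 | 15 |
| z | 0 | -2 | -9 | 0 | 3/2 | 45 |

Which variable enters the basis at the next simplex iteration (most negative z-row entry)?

Negative z-row entries: x2: -2, x3: -9.
The most negative is -9 in column x3, so x3 enters.

x3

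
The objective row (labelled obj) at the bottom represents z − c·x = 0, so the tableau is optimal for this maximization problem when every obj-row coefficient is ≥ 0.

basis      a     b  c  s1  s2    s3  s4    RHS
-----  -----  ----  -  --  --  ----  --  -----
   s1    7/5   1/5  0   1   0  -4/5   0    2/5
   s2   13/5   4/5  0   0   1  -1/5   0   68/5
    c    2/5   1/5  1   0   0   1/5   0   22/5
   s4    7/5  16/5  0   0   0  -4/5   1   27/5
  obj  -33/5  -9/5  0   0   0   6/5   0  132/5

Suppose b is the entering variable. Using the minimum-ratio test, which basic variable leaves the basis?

s4

Column b entries and ratios — s1: (2/5)/(1/5) = 2; s2: (68/5)/(4/5) = 17; c: (22/5)/(1/5) = 22; s4: (27/5)/(16/5) = 27/16.
Smallest ratio is 27/16 in the row of s4, so s4 leaves.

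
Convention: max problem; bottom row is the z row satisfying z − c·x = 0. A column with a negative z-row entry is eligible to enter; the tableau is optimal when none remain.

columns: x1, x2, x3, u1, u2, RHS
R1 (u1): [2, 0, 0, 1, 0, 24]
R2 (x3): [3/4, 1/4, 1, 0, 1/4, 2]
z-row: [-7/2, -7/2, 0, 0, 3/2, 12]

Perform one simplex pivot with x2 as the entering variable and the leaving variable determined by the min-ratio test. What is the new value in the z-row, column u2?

Ratio test on column x2 — row 1: entry 0 ≤ 0; row 2: 2/(1/4) = 8. Minimum is 8 at row 2 (x3 leaves); pivot element 1/4.
Divide row 2 by 1/4; eliminate column x2 from the other rows.
z-row update in column u2: 3/2 − (-7/2)·1 = 5.

5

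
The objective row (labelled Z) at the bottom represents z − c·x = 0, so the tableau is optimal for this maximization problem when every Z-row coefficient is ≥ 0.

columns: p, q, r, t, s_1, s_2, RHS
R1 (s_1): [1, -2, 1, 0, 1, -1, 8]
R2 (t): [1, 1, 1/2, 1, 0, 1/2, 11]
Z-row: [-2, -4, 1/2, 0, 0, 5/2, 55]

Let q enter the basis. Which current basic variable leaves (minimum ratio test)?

t

Column q entries and ratios — s_1: -2 ≤ 0, skip; t: 11/1 = 11.
Smallest ratio is 11 in the row of t, so t leaves.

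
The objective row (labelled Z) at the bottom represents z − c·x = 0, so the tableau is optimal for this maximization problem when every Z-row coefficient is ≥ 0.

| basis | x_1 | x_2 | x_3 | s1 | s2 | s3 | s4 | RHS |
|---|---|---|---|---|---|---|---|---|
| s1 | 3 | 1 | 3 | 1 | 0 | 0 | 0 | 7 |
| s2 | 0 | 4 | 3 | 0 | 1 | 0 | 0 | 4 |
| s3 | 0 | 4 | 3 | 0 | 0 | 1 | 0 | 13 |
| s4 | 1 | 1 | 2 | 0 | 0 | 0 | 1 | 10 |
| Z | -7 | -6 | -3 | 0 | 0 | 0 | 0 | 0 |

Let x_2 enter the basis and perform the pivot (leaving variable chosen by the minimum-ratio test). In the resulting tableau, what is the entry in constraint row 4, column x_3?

5/4

Ratio test on column x_2 — row 1: 7/1 = 7; row 2: 4/4 = 1; row 3: 13/4 = 13/4; row 4: 10/1 = 10. Minimum is 1 at row 2 (s2 leaves); pivot element 4.
Divide row 2 by 4; eliminate column x_2 from the other rows.
Row 4 update in column x_3: 2 − 1·(3/4) = 5/4.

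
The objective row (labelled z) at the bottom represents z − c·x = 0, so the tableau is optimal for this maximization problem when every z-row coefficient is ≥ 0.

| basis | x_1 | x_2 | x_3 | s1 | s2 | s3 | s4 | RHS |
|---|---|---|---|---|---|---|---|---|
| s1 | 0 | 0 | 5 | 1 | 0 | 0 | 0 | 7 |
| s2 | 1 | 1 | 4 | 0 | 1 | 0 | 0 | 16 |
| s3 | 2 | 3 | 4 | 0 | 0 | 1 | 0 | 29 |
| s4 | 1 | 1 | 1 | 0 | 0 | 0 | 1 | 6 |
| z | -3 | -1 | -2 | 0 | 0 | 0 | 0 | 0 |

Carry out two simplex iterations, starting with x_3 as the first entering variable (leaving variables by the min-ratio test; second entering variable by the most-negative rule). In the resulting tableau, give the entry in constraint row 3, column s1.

Ratio test on column x_3 — row 1: 7/5 = 7/5; row 2: 16/4 = 4; row 3: 29/4 = 29/4; row 4: 6/1 = 6. Minimum is 7/5 at row 1 (s1 leaves); pivot element 5.
Divide row 1 by 5; eliminate column x_3 from the other rows.
Second iteration: most negative z-row entry is -3 in column x_1, so x_1 enters.
Ratio test on column x_1 — row 1: entry 0 ≤ 0; row 2: (52/5)/1 = 52/5; row 3: (117/5)/2 = 117/10; row 4: (23/5)/1 = 23/5. Minimum is 23/5 at row 4 (s4 leaves); pivot element 1.
Divide row 4 by 1; eliminate column x_1 from the other rows.
After both pivots, the entry at constraint row 3, column s1 is -2/5.

-2/5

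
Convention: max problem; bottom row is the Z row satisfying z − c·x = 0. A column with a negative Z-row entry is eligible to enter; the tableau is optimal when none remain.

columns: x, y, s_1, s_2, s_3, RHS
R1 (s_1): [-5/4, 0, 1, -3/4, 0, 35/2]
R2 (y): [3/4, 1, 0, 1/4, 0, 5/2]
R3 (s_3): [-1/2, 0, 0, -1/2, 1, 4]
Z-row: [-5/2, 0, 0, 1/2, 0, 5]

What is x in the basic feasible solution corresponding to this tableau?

0

x is not in the basis, so in the current basic feasible solution x = 0.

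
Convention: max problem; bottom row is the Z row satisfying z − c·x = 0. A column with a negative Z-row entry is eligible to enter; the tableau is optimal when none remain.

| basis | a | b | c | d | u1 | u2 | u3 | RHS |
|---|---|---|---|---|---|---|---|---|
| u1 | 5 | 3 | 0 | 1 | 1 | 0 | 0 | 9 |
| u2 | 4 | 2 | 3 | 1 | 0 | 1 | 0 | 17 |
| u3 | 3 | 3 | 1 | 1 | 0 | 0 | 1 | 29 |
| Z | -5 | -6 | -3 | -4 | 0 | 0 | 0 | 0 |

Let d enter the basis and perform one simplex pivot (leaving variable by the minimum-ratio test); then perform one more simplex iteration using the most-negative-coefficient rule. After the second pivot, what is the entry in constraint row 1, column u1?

1

Ratio test on column d — row 1: 9/1 = 9; row 2: 17/1 = 17; row 3: 29/1 = 29. Minimum is 9 at row 1 (u1 leaves); pivot element 1.
Divide row 1 by 1; eliminate column d from the other rows.
Second iteration: most negative Z-row entry is -3 in column c, so c enters.
Ratio test on column c — row 1: entry 0 ≤ 0; row 2: 8/3 = 8/3; row 3: 20/1 = 20. Minimum is 8/3 at row 2 (u2 leaves); pivot element 3.
Divide row 2 by 3; eliminate column c from the other rows.
After both pivots, the entry at constraint row 1, column u1 is 1.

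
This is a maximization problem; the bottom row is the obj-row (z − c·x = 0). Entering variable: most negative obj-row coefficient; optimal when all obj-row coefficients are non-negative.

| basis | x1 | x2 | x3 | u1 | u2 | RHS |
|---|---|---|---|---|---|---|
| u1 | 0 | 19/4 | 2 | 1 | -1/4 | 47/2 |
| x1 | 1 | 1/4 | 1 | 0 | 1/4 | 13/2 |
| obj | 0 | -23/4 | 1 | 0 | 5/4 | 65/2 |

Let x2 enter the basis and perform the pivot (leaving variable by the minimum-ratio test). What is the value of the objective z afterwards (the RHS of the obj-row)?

Ratio test on column x2 — row 1: (47/2)/(19/4) = 94/19; row 2: (13/2)/(1/4) = 26. Minimum is 94/19 at row 1 (u1 leaves); pivot element 19/4.
Pivot on row 1; the obj-row RHS becomes 65/2 − (-23/4)·(94/19) = 1158/19.

1158/19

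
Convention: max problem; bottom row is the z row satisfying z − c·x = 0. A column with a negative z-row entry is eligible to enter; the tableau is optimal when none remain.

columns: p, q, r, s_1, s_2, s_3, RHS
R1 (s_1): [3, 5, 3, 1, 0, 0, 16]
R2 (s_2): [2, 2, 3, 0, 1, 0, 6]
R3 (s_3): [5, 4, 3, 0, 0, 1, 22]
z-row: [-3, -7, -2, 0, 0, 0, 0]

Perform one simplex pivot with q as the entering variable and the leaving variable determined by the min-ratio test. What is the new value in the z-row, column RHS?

Ratio test on column q — row 1: 16/5 = 16/5; row 2: 6/2 = 3; row 3: 22/4 = 11/2. Minimum is 3 at row 2 (s_2 leaves); pivot element 2.
Divide row 2 by 2; eliminate column q from the other rows.
z-row update in column RHS: 0 − (-7)·3 = 21.

21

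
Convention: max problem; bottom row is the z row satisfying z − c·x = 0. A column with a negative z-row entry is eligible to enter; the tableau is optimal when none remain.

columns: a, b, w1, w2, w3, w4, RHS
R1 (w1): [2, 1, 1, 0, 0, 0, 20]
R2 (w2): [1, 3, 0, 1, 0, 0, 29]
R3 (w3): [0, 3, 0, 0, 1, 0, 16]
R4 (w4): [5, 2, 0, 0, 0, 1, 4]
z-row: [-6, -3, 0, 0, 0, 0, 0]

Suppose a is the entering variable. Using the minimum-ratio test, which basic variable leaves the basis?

Column a entries and ratios — w1: 20/2 = 10; w2: 29/1 = 29; w3: 0 ≤ 0, skip; w4: 4/5 = 4/5.
Smallest ratio is 4/5 in the row of w4, so w4 leaves.

w4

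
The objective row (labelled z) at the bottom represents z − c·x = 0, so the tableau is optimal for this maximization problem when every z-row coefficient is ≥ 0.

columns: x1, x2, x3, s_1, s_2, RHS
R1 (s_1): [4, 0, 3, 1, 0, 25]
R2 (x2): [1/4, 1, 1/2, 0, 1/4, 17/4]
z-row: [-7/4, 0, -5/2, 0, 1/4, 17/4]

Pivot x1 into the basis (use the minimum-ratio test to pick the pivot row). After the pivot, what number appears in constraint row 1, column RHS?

25/4

Ratio test on column x1 — row 1: 25/4 = 25/4; row 2: (17/4)/(1/4) = 17. Minimum is 25/4 at row 1 (s_1 leaves); pivot element 4.
Divide row 1 by 4; eliminate column x1 from the other rows.
In the new row 1, the RHS entry is the old entry divided by the pivot: 25/4 = 25/4.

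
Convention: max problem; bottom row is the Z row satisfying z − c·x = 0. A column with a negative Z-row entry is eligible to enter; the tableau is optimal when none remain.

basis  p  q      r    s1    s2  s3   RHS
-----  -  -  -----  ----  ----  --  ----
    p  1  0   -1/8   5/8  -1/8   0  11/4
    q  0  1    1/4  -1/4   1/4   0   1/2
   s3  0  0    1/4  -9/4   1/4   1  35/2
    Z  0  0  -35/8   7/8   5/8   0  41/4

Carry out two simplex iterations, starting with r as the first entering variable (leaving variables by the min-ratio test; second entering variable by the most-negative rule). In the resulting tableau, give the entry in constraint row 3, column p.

Ratio test on column r — row 1: entry -1/8 ≤ 0; row 2: (1/2)/(1/4) = 2; row 3: (35/2)/(1/4) = 70. Minimum is 2 at row 2 (q leaves); pivot element 1/4.
Divide row 2 by 1/4; eliminate column r from the other rows.
Second iteration: most negative Z-row entry is -7/2 in column s1, so s1 enters.
Ratio test on column s1 — row 1: 3/(1/2) = 6; row 2: entry -1 ≤ 0; row 3: entry -2 ≤ 0. Minimum is 6 at row 1 (p leaves); pivot element 1/2.
Divide row 1 by 1/2; eliminate column s1 from the other rows.
After both pivots, the entry at constraint row 3, column p is 4.

4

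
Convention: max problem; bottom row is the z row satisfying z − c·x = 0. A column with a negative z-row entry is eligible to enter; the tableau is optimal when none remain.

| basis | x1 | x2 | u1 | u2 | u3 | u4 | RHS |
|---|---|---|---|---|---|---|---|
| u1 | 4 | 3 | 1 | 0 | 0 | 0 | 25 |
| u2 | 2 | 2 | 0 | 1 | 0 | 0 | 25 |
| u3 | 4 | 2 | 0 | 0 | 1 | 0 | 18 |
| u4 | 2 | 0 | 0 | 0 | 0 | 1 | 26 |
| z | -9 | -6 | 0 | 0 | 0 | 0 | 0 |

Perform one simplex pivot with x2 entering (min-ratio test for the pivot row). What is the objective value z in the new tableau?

50

Ratio test on column x2 — row 1: 25/3 = 25/3; row 2: 25/2 = 25/2; row 3: 18/2 = 9; row 4: entry 0 ≤ 0. Minimum is 25/3 at row 1 (u1 leaves); pivot element 3.
Pivot on row 1; the z-row RHS becomes 0 − (-6)·(25/3) = 50.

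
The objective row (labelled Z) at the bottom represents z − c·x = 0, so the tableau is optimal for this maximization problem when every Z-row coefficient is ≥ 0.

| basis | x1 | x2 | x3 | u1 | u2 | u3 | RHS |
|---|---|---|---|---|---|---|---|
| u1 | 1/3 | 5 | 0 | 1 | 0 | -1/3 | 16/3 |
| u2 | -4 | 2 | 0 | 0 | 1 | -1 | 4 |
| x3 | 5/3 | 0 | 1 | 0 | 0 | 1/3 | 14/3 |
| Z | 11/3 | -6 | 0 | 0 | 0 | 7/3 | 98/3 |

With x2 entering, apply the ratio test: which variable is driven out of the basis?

Column x2 entries and ratios — u1: (16/3)/5 = 16/15; u2: 4/2 = 2; x3: 0 ≤ 0, skip.
Smallest ratio is 16/15 in the row of u1, so u1 leaves.

u1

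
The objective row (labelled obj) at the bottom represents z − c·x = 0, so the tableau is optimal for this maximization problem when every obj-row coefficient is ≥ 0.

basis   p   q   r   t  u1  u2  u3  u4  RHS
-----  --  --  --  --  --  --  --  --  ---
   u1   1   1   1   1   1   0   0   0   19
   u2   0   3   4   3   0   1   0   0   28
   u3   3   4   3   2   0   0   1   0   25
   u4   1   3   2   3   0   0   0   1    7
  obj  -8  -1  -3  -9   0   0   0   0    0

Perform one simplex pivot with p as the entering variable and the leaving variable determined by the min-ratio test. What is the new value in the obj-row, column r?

13

Ratio test on column p — row 1: 19/1 = 19; row 2: entry 0 ≤ 0; row 3: 25/3 = 25/3; row 4: 7/1 = 7. Minimum is 7 at row 4 (u4 leaves); pivot element 1.
Divide row 4 by 1; eliminate column p from the other rows.
obj-row update in column r: -3 − (-8)·2 = 13.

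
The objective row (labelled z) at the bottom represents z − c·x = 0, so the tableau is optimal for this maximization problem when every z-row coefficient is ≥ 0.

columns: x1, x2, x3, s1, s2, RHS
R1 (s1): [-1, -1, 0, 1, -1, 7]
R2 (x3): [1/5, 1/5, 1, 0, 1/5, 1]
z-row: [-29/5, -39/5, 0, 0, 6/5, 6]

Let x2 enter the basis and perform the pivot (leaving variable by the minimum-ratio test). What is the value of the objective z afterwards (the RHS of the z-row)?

45

Ratio test on column x2 — row 1: entry -1 ≤ 0; row 2: 1/(1/5) = 5. Minimum is 5 at row 2 (x3 leaves); pivot element 1/5.
Pivot on row 2; the z-row RHS becomes 6 − (-39/5)·5 = 45.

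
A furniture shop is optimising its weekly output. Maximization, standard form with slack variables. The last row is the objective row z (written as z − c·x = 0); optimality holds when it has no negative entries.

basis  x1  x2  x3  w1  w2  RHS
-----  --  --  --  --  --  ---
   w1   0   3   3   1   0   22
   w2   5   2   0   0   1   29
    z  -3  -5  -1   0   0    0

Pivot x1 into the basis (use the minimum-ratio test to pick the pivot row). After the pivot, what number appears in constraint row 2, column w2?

1/5

Ratio test on column x1 — row 1: entry 0 ≤ 0; row 2: 29/5 = 29/5. Minimum is 29/5 at row 2 (w2 leaves); pivot element 5.
Divide row 2 by 5; eliminate column x1 from the other rows.
In the new row 2, the w2 entry is the old entry divided by the pivot: 1/5 = 1/5.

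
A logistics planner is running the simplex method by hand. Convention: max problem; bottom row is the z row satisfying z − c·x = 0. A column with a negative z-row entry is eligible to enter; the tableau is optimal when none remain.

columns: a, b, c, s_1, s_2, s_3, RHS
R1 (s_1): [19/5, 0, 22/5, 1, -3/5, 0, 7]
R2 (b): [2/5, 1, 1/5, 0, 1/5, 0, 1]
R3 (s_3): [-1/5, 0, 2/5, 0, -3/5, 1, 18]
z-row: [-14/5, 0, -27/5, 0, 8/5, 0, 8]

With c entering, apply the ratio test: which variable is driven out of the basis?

Column c entries and ratios — s_1: 7/(22/5) = 35/22; b: 1/(1/5) = 5; s_3: 18/(2/5) = 45.
Smallest ratio is 35/22 in the row of s_1, so s_1 leaves.

s_1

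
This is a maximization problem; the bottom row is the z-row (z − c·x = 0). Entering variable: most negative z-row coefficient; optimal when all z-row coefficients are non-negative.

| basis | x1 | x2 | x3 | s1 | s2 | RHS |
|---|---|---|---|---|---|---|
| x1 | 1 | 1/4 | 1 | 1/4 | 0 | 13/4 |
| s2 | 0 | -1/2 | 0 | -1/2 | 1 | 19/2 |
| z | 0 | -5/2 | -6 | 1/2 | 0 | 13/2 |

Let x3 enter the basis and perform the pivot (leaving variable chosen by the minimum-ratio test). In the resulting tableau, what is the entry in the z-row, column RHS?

Ratio test on column x3 — row 1: (13/4)/1 = 13/4; row 2: entry 0 ≤ 0. Minimum is 13/4 at row 1 (x1 leaves); pivot element 1.
Divide row 1 by 1; eliminate column x3 from the other rows.
z-row update in column RHS: 13/2 − (-6)·(13/4) = 26.

26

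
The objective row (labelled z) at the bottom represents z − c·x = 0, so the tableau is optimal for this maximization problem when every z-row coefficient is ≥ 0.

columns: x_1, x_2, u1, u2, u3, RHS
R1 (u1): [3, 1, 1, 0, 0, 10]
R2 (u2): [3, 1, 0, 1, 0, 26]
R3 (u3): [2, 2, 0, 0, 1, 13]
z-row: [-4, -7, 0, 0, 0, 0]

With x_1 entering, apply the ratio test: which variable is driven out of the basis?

u1

Column x_1 entries and ratios — u1: 10/3 = 10/3; u2: 26/3 = 26/3; u3: 13/2 = 13/2.
Smallest ratio is 10/3 in the row of u1, so u1 leaves.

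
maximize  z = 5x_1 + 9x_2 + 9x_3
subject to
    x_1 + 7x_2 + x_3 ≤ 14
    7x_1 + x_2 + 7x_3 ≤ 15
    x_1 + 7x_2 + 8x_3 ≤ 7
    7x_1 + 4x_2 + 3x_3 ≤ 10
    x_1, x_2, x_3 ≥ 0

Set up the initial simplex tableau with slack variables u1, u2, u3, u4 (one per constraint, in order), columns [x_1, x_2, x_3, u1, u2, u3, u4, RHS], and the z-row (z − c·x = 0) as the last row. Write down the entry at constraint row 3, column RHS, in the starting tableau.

The RHS of constraint 3 is b_3 = 7.

7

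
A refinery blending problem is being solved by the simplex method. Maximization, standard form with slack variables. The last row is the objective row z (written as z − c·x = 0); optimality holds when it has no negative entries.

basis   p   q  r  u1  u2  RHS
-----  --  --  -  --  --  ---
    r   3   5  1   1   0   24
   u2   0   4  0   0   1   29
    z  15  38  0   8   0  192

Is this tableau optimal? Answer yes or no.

yes

Every z-row coefficient is ≥ 0, so the tableau is optimal.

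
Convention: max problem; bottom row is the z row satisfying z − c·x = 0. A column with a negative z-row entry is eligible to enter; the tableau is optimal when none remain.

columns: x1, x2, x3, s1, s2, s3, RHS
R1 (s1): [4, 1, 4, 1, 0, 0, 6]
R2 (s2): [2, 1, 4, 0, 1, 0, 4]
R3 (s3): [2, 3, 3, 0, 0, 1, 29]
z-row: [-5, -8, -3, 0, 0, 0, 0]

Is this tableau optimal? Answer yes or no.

The z-row has a negative entry -8 in column x2, so it is not optimal.

no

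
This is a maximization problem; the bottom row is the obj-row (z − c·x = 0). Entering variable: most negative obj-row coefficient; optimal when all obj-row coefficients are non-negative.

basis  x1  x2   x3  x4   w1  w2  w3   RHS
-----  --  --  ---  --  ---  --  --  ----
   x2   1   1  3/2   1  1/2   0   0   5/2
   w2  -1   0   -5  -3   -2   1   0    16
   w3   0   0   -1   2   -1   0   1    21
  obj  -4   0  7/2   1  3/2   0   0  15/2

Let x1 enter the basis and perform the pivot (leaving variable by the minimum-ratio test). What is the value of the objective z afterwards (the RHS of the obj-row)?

Ratio test on column x1 — row 1: (5/2)/1 = 5/2; row 2: entry -1 ≤ 0; row 3: entry 0 ≤ 0. Minimum is 5/2 at row 1 (x2 leaves); pivot element 1.
Pivot on row 1; the obj-row RHS becomes 15/2 − (-4)·(5/2) = 35/2.

35/2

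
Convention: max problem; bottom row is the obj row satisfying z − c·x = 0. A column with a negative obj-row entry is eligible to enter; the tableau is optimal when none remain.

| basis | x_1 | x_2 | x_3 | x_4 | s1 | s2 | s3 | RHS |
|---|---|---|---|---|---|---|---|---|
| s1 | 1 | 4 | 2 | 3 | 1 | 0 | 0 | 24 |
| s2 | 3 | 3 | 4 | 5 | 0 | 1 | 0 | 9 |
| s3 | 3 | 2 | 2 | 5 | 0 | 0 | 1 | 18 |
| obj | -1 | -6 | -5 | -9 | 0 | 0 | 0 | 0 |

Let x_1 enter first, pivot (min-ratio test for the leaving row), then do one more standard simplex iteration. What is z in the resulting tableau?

Ratio test on column x_1 — row 1: 24/1 = 24; row 2: 9/3 = 3; row 3: 18/3 = 6. Minimum is 3 at row 2 (s2 leaves); pivot element 3.
Pivot on row 2; the obj-row RHS becomes 0 − (-1)·3 = 3.
Next entering variable (most negative obj-row entry -22/3): x_4.
Ratio test on column x_4 — row 1: 21/(4/3) = 63/4; row 2: 3/(5/3) = 9/5; row 3: entry 0 ≤ 0. Minimum is 9/5 at row 2 (x_1 leaves); pivot element 5/3.
After the second pivot the obj-row RHS is 3 − (-22/3)·(9/5) = 81/5.

81/5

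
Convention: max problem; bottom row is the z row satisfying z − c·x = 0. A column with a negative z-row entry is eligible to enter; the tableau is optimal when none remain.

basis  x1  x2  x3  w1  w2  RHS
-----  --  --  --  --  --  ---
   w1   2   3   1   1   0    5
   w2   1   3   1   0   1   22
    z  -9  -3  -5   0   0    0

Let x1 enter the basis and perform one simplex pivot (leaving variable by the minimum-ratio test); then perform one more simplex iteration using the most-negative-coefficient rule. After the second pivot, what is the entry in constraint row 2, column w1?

-1

Ratio test on column x1 — row 1: 5/2 = 5/2; row 2: 22/1 = 22. Minimum is 5/2 at row 1 (w1 leaves); pivot element 2.
Divide row 1 by 2; eliminate column x1 from the other rows.
Second iteration: most negative z-row entry is -1/2 in column x3, so x3 enters.
Ratio test on column x3 — row 1: (5/2)/(1/2) = 5; row 2: (39/2)/(1/2) = 39. Minimum is 5 at row 1 (x1 leaves); pivot element 1/2.
Divide row 1 by 1/2; eliminate column x3 from the other rows.
After both pivots, the entry at constraint row 2, column w1 is -1.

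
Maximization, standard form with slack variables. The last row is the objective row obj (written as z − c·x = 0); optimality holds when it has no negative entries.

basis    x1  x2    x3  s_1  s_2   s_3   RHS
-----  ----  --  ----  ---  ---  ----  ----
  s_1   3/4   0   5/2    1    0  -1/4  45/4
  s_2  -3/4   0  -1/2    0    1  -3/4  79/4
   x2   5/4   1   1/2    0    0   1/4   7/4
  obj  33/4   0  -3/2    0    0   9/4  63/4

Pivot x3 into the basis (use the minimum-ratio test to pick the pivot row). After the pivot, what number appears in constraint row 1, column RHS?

Ratio test on column x3 — row 1: (45/4)/(5/2) = 9/2; row 2: entry -1/2 ≤ 0; row 3: (7/4)/(1/2) = 7/2. Minimum is 7/2 at row 3 (x2 leaves); pivot element 1/2.
Divide row 3 by 1/2; eliminate column x3 from the other rows.
Row 1 update in column RHS: 45/4 − (5/2)·(7/2) = 5/2.

5/2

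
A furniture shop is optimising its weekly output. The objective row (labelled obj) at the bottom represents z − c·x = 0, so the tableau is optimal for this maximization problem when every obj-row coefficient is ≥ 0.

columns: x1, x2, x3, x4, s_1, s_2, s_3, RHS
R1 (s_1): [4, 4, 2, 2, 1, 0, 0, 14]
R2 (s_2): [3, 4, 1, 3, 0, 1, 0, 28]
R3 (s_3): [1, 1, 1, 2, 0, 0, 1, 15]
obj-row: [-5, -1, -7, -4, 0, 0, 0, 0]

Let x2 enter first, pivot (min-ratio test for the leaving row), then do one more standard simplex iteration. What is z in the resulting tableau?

49

Ratio test on column x2 — row 1: 14/4 = 7/2; row 2: 28/4 = 7; row 3: 15/1 = 15. Minimum is 7/2 at row 1 (s_1 leaves); pivot element 4.
Pivot on row 1; the obj-row RHS becomes 0 − (-1)·(7/2) = 7/2.
Next entering variable (most negative obj-row entry -13/2): x3.
Ratio test on column x3 — row 1: (7/2)/(1/2) = 7; row 2: entry -1 ≤ 0; row 3: (23/2)/(1/2) = 23. Minimum is 7 at row 1 (x2 leaves); pivot element 1/2.
After the second pivot the obj-row RHS is 7/2 − (-13/2)·7 = 49.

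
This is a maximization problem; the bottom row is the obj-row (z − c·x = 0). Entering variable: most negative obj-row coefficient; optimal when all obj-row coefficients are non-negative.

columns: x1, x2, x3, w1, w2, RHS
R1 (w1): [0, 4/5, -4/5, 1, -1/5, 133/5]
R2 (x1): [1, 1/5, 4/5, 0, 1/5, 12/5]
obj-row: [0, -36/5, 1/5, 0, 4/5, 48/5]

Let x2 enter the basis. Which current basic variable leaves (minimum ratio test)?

x1

Column x2 entries and ratios — w1: (133/5)/(4/5) = 133/4; x1: (12/5)/(1/5) = 12.
Smallest ratio is 12 in the row of x1, so x1 leaves.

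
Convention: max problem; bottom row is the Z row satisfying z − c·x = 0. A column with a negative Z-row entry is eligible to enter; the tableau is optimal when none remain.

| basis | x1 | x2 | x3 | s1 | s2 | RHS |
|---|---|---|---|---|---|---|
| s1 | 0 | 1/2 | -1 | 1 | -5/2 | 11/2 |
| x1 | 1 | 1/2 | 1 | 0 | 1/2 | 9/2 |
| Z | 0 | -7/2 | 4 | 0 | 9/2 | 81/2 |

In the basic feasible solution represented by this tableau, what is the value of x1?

9/2

x1 is basic (row 2); its value is the RHS of that row, 9/2.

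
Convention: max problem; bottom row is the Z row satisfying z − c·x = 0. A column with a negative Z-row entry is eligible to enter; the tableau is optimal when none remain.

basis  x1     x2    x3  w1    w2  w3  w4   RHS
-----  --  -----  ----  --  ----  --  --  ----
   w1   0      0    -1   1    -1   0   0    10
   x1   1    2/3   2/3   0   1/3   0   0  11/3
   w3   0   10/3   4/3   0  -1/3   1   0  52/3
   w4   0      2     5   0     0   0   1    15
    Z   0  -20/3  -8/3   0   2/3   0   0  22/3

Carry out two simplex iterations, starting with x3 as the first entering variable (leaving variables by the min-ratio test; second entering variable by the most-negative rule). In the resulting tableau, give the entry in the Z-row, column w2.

16/3

Ratio test on column x3 — row 1: entry -1 ≤ 0; row 2: (11/3)/(2/3) = 11/2; row 3: (52/3)/(4/3) = 13; row 4: 15/5 = 3. Minimum is 3 at row 4 (w4 leaves); pivot element 5.
Divide row 4 by 5; eliminate column x3 from the other rows.
Second iteration: most negative Z-row entry is -28/5 in column x2, so x2 enters.
Ratio test on column x2 — row 1: 13/(2/5) = 65/2; row 2: (5/3)/(2/5) = 25/6; row 3: (40/3)/(14/5) = 100/21; row 4: 3/(2/5) = 15/2. Minimum is 25/6 at row 2 (x1 leaves); pivot element 2/5.
Divide row 2 by 2/5; eliminate column x2 from the other rows.
After both pivots, the entry at the Z-row, column w2 is 16/3.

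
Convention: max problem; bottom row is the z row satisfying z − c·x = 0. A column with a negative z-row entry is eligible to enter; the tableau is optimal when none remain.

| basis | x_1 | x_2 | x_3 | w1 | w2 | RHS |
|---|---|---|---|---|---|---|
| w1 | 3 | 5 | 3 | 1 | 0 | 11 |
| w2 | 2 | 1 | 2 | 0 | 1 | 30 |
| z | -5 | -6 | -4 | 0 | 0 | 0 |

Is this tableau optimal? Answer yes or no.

The z-row has a negative entry -6 in column x_2, so it is not optimal.

no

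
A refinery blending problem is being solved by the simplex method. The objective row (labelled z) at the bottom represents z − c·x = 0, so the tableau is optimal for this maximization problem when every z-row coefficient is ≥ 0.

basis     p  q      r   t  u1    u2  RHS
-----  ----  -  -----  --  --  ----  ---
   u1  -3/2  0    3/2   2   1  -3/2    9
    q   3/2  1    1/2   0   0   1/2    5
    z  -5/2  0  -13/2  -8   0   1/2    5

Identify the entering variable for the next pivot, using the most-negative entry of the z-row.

Negative z-row entries: p: -5/2, r: -13/2, t: -8.
The most negative is -8 in column t, so t enters.

t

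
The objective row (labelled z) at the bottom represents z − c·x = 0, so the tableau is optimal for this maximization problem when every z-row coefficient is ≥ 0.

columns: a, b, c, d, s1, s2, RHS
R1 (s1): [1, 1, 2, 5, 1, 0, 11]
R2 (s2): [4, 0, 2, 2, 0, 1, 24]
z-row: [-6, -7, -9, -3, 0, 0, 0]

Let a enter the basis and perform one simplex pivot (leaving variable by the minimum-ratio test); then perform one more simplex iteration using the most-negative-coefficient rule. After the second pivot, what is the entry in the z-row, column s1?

7

Ratio test on column a — row 1: 11/1 = 11; row 2: 24/4 = 6. Minimum is 6 at row 2 (s2 leaves); pivot element 4.
Divide row 2 by 4; eliminate column a from the other rows.
Second iteration: most negative z-row entry is -7 in column b, so b enters.
Ratio test on column b — row 1: 5/1 = 5; row 2: entry 0 ≤ 0. Minimum is 5 at row 1 (s1 leaves); pivot element 1.
Divide row 1 by 1; eliminate column b from the other rows.
After both pivots, the entry at the z-row, column s1 is 7.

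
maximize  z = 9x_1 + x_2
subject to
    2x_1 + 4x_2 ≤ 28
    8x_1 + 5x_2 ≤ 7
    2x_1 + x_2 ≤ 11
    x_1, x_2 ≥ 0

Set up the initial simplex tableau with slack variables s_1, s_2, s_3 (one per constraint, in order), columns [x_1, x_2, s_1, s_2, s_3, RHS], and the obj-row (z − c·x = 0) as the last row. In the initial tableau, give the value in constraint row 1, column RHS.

28

The RHS of constraint 1 is b_1 = 28.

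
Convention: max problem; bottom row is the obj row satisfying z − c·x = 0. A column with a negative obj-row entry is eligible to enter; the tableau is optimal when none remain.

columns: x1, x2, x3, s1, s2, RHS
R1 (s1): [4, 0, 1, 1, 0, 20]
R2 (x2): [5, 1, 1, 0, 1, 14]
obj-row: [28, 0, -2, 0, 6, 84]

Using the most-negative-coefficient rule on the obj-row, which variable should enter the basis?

x3

Negative obj-row entries: x3: -2.
The most negative is -2 in column x3, so x3 enters.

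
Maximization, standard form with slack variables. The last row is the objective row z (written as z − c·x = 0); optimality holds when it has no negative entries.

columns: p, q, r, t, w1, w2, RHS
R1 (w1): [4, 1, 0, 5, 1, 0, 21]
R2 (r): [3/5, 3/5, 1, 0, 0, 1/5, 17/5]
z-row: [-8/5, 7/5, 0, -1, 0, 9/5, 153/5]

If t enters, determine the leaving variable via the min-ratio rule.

Column t entries and ratios — w1: 21/5 = 21/5; r: 0 ≤ 0, skip.
Smallest ratio is 21/5 in the row of w1, so w1 leaves.

w1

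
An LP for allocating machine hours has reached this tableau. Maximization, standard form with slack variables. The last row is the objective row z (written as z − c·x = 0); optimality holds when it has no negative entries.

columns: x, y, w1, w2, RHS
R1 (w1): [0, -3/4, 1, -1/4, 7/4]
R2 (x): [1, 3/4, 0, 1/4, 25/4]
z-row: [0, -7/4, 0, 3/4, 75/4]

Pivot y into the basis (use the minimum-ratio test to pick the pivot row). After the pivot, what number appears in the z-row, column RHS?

100/3

Ratio test on column y — row 1: entry -3/4 ≤ 0; row 2: (25/4)/(3/4) = 25/3. Minimum is 25/3 at row 2 (x leaves); pivot element 3/4.
Divide row 2 by 3/4; eliminate column y from the other rows.
z-row update in column RHS: 75/4 − (-7/4)·(25/3) = 100/3.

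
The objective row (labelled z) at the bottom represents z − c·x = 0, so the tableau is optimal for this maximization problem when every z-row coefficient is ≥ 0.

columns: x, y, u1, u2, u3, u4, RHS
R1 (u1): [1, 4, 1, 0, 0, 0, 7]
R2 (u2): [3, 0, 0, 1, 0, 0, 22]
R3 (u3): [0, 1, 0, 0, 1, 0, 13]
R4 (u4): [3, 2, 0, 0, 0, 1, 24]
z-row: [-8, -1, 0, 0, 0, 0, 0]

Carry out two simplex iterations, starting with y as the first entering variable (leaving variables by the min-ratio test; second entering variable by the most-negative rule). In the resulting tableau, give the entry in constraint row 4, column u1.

-3

Ratio test on column y — row 1: 7/4 = 7/4; row 2: entry 0 ≤ 0; row 3: 13/1 = 13; row 4: 24/2 = 12. Minimum is 7/4 at row 1 (u1 leaves); pivot element 4.
Divide row 1 by 4; eliminate column y from the other rows.
Second iteration: most negative z-row entry is -31/4 in column x, so x enters.
Ratio test on column x — row 1: (7/4)/(1/4) = 7; row 2: 22/3 = 22/3; row 3: entry -1/4 ≤ 0; row 4: (41/2)/(5/2) = 41/5. Minimum is 7 at row 1 (y leaves); pivot element 1/4.
Divide row 1 by 1/4; eliminate column x from the other rows.
After both pivots, the entry at constraint row 4, column u1 is -3.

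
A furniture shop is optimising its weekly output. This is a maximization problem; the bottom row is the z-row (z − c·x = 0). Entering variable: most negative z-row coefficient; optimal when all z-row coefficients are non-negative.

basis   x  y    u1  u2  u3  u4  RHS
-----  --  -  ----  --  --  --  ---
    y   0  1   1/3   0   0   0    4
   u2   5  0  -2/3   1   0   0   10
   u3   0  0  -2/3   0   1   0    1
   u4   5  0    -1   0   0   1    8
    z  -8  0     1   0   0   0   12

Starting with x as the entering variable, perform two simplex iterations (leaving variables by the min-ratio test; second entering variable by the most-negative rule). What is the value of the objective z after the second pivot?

142/5

Ratio test on column x — row 1: entry 0 ≤ 0; row 2: 10/5 = 2; row 3: entry 0 ≤ 0; row 4: 8/5 = 8/5. Minimum is 8/5 at row 4 (u4 leaves); pivot element 5.
Pivot on row 4; the z-row RHS becomes 12 − (-8)·(8/5) = 124/5.
Next entering variable (most negative z-row entry -3/5): u1.
Ratio test on column u1 — row 1: 4/(1/3) = 12; row 2: 2/(1/3) = 6; row 3: entry -2/3 ≤ 0; row 4: entry -1/5 ≤ 0. Minimum is 6 at row 2 (u2 leaves); pivot element 1/3.
After the second pivot the z-row RHS is 124/5 − (-3/5)·6 = 142/5.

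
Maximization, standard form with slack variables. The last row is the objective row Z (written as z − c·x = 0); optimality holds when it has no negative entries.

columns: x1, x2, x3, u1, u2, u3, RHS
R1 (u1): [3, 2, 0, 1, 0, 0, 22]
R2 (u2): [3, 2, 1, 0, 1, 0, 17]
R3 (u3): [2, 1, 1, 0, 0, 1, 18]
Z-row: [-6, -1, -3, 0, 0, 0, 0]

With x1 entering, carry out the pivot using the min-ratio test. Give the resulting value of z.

34

Ratio test on column x1 — row 1: 22/3 = 22/3; row 2: 17/3 = 17/3; row 3: 18/2 = 9. Minimum is 17/3 at row 2 (u2 leaves); pivot element 3.
Pivot on row 2; the Z-row RHS becomes 0 − (-6)·(17/3) = 34.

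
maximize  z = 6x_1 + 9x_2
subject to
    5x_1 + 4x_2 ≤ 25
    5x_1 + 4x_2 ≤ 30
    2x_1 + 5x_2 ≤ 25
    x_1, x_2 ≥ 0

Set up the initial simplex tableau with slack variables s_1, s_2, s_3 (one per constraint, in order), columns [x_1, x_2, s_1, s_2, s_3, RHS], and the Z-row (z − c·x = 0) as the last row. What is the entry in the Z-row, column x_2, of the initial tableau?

-9

The Z-row carries the negated objective coefficients: the x_2 entry is -9.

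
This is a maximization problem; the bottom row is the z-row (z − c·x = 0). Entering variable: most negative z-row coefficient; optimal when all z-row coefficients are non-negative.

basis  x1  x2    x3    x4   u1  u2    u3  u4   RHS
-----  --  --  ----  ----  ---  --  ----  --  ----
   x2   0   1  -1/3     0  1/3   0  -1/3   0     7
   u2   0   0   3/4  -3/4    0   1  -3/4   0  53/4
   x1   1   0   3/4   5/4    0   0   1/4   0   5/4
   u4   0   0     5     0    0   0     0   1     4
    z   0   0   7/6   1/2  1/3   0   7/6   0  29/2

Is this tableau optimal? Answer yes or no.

yes

Every z-row coefficient is ≥ 0, so the tableau is optimal.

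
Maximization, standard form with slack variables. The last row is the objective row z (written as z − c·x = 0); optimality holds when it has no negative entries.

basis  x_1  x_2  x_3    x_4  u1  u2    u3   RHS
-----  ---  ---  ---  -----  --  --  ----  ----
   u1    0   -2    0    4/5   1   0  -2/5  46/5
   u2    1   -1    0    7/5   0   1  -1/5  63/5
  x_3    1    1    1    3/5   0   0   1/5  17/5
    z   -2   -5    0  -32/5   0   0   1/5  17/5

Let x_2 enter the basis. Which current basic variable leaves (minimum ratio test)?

x_3

Column x_2 entries and ratios — u1: -2 ≤ 0, skip; u2: -1 ≤ 0, skip; x_3: (17/5)/1 = 17/5.
Smallest ratio is 17/5 in the row of x_3, so x_3 leaves.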